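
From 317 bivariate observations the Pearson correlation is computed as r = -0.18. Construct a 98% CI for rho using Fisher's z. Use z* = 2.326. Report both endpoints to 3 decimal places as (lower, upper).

z_r = atanh(-0.18) = -0.181983;  SE = 1/√(n−3) = 1/√314 = 0.056433
z-limits: -0.181983 ± 2.326·0.056433 = -0.181983 ± 0.131263 = [-0.313246, -0.050720]
ρ-limits: (tanh -0.313246, tanh -0.050720) = (-0.303, -0.051)

(-0.303, -0.051)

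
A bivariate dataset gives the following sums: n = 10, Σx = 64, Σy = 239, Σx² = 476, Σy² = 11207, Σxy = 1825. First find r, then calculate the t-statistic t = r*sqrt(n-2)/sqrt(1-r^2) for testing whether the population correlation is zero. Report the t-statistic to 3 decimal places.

S_xy = nΣxy − ΣxΣy = 10·1825 − 64·239 = 18250 − 15296 = 2954
S_xx = nΣx² − (Σx)² = 10·476 − 64² = 4760 − 4096 = 664
S_yy = nΣy² − (Σy)² = 10·11207 − 239² = 112070 − 57121 = 54949
r = S_xy / √(S_xx·S_yy) = 2954 / √(664·54949) = 2954 / √36486136 = 2954 / 6040.3755 = 0.4890
t = r·√(n−2)/√(1−r²) = 0.4890·√8 / √(1−0.239121) = 1.383101 / 0.872284 = 1.586

1.586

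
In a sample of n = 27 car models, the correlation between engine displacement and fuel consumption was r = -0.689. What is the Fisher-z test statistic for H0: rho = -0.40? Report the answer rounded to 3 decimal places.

Fisher z: atanh(-0.689) = -0.846050, atanh(-0.40) = -0.423649
z = (z_r − z_0)·√(n−3) = (-0.846050 − (-0.423649))·√24 = -0.422401 · 4.898979 = -2.069

-2.069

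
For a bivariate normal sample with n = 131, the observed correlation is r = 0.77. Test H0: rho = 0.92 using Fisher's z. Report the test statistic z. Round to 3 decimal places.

-6.434

Fisher z: atanh(0.77) = 1.020328, atanh(0.92) = 1.589027
z = (z_r − z_0)·√(n−3) = (1.020328 − 1.589027)·√128 = -0.568699 · 11.313708 = -6.434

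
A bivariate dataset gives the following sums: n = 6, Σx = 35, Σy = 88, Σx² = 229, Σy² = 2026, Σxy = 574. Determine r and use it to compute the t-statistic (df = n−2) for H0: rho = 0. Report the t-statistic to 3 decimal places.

Numerator: nΣxy − (Σx)(Σy) = 6·574 − (35)(88) = 364
Denominator: √[(nΣx²−(Σx)²)(nΣy²−(Σy)²)]
  nΣx²−(Σx)² = 6·229 − 1225 = 149;  nΣy²−(Σy)² = 6·2026 − 7744 = 4412
  √(149·4412) = √657388 = 810.7947
r = 364 / 810.7947 = 0.4489
t = r·√(n−2)/√(1−r²) = 0.4489·√4 / √(1−0.201511) = 0.897800 / 0.893582 = 1.005

1.005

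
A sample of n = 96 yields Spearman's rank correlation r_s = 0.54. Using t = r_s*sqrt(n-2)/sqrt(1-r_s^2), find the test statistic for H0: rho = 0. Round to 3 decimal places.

1 − r_s² = 1 − 0.2916 = 0.7084;  √(1−r_s²) = 0.841665
√(n−2) = √94 = 9.695360
t = r_s·√(n−2)/√(1−r_s²) = 0.54 · 9.695360 / 0.841665 = 6.220

6.220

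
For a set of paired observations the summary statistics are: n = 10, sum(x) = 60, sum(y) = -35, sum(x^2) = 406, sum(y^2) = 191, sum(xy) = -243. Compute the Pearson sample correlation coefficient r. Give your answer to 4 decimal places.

-0.5879

S_xy = nΣxy − ΣxΣy = 10·(-243) − 60·(-35) = -2430 − (-2100) = -330
S_xx = nΣx² − (Σx)² = 10·406 − 60² = 4060 − 3600 = 460
S_yy = nΣy² − (Σy)² = 10·191 − (-35)² = 1910 − 1225 = 685
r = S_xy / √(S_xx·S_yy) = -330 / √(460·685) = -330 / √315100 = -330 / 561.3377 = -0.5879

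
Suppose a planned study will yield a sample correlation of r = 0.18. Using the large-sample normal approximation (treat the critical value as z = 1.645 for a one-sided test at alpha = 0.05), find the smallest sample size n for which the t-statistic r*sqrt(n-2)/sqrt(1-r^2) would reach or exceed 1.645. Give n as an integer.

Need r·√(n−2)/√(1−r²) ≥ 1.645
√(n−2) ≥ 1.645·√(1−0.0324) / 0.18 = 1.645·0.983667 / 0.18 = 8.9896
n−2 ≥ 80.8129  ⇒  n ≥ 82.8129
Smallest integer n = 83

83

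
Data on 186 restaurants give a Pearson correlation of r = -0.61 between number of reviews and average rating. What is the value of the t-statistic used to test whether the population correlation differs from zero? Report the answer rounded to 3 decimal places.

-10.442

1 − r² = 1 − 0.3721 = 0.6279;  √(1−r²) = 0.792401
√(n−2) = √184 = 13.564660
t = r·√(n−2)/√(1−r²) = -0.61 · 13.564660 / 0.792401 = -10.442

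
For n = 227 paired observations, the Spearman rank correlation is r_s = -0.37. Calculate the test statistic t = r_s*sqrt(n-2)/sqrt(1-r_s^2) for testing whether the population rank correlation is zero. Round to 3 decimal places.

t = r_s·√(n−2) / √(1−r_s²) with r_s = -0.37, n = 227
  = -0.37·√225 / √(1 − 0.1369)
  = -0.37·15.000000 / 0.929032
  = -5.550000 / 0.929032 = -5.974

-5.974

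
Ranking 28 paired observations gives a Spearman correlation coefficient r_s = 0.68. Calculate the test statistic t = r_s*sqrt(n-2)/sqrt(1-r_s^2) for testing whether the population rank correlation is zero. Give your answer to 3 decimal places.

4.729

1 − r_s² = 1 − 0.4624 = 0.5376;  √(1−r_s²) = 0.733212
√(n−2) = √26 = 5.099020
t = r_s·√(n−2)/√(1−r_s²) = 0.68 · 5.099020 / 0.733212 = 4.729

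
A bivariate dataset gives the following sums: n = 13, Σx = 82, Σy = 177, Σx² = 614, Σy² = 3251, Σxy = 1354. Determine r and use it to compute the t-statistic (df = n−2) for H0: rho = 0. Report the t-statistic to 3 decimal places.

4.986

Numerator: nΣxy − (Σx)(Σy) = 13·1354 − (82)(177) = 3088
Denominator: √[(nΣx²−(Σx)²)(nΣy²−(Σy)²)]
  nΣx²−(Σx)² = 13·614 − 6724 = 1258;  nΣy²−(Σy)² = 13·3251 − 31329 = 10934
  √(1258·10934) = √13754972 = 3708.7696
r = 3088 / 3708.7696 = 0.8326
t = r·√(n−2)/√(1−r²) = 0.8326·√11 / √(1−0.693223) = 2.761422 / 0.553875 = 4.986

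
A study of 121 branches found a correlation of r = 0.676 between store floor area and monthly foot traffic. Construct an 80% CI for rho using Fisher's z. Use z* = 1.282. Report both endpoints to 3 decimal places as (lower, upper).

(0.607, 0.735)

Fisher z: z_r = atanh(r) = ½·ln((1+0.676)/(1−0.676)) = 0.821711
SE(z) = 1/√(n−3) = 1/√118 = 0.092057
80% ⇒ z* = 1.282; margin = 1.282·0.092057 = 0.118017
CI on z-scale: (0.703694, 0.939728)
Back-transform: tanh(0.703694) = 0.606707, tanh(0.939728) = 0.735097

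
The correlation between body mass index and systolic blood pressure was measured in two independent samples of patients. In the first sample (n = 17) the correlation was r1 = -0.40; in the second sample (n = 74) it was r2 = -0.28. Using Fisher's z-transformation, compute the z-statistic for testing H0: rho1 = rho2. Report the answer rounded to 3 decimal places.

Fisher z-transforms: z1 = atanh(-0.40) = -0.423649, z2 = atanh(-0.28) = -0.287682; difference d = -0.135967
Var(d) = 1/14 + 1/71 = 0.0714286 + 0.0140845 = 0.0855131
z = d/√Var(d) = -0.135967 / √0.0855131 = -0.135967 / 0.292426 = -0.465

-0.465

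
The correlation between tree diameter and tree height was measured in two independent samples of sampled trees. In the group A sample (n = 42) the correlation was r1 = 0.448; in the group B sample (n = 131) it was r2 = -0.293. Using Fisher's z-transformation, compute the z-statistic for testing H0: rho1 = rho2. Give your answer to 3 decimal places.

Fisher z-transforms: z1 = atanh(0.448) = 0.482195, z2 = atanh(-0.293) = -0.301845; difference d = 0.784040
Var(d) = 1/39 + 1/128 = 0.0256410 + 0.0078125 = 0.0334535
z = d/√Var(d) = 0.784040 / √0.0334535 = 0.784040 / 0.182903 = 4.287

4.287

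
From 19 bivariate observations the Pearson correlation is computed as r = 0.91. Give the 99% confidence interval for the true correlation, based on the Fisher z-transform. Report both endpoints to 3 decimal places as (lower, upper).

Fisher z: z_r = atanh(r) = ½·ln((1+0.91)/(1−0.91)) = 1.527524
SE(z) = 1/√(n−3) = 1/√16 = 0.250000
99% ⇒ z* = 2.576; margin = 2.576·0.250000 = 0.644000
CI on z-scale: (0.883524, 2.171524)
Back-transform: tanh(0.883524) = 0.708180, tanh(2.171524) = 0.974340

(0.708, 0.974)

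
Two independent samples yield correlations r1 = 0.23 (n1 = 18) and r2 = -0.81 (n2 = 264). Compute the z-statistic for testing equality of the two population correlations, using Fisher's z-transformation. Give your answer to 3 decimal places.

z1 = atanh(0.23) = 0.234189,  z2 = atanh(-0.81) = -1.127029
SE = √(1/(n1−3) + 1/(n2−3)) = √(1/15 + 1/261) = √(0.0666667 + 0.0038314) = √0.0704981 = 0.265515
z = (z1 − z2)/SE = (0.234189 − (-1.127029)) / 0.265515 = 1.361218 / 0.265515 = 5.127

5.127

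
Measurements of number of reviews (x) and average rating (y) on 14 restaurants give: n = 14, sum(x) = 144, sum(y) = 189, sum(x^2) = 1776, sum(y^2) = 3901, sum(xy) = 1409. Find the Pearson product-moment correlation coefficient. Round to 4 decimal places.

-0.8481

S_xy = nΣxy − ΣxΣy = 14·1409 − 144·189 = 19726 − 27216 = -7490
S_xx = nΣx² − (Σx)² = 14·1776 − 144² = 24864 − 20736 = 4128
S_yy = nΣy² − (Σy)² = 14·3901 − 189² = 54614 − 35721 = 18893
r = S_xy / √(S_xx·S_yy) = -7490 / √(4128·18893) = -7490 / √77990304 = -7490 / 8831.2119 = -0.8481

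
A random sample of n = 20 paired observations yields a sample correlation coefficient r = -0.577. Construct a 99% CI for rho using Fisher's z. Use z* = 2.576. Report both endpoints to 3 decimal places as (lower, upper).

(-0.857, -0.033)

Fisher z: z_r = atanh(r) = ½·ln((1+(-0.577))/(1−(-0.577))) = -0.657954
SE(z) = 1/√(n−3) = 1/√17 = 0.242536
99% ⇒ z* = 2.576; margin = 2.576·0.242536 = 0.624773
CI on z-scale: (-1.282727, -0.033181)
Back-transform: tanh(-1.282727) = -0.857210, tanh(-0.033181) = -0.033169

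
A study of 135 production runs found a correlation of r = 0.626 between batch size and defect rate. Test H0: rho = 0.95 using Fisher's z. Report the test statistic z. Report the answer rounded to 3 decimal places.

Fisher z: atanh(0.626) = 0.734811, atanh(0.95) = 1.831781
z = (z_r − z_0)·√(n−3) = (0.734811 − 1.831781)·√132 = -1.096970 · 11.489125 = -12.603

-12.603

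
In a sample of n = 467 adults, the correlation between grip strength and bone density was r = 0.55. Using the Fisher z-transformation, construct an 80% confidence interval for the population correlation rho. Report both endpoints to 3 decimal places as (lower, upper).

Fisher z: z_r = atanh(r) = ½·ln((1+0.55)/(1−0.55)) = 0.618381
SE(z) = 1/√(n−3) = 1/√464 = 0.046424
80% ⇒ z* = 1.282; margin = 1.282·0.046424 = 0.059516
CI on z-scale: (0.558865, 0.677897)
Back-transform: tanh(0.558865) = 0.507135, tanh(0.677897) = 0.590151

(0.507, 0.590)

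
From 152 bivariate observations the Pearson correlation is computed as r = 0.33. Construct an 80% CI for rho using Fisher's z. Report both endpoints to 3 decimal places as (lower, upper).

(0.233, 0.420)

z_r = atanh(0.33) = 0.342828;  SE = 1/√(n−3) = 1/√149 = 0.081923
z-limits: 0.342828 ± 1.282·0.081923 = 0.342828 ± 0.105025 = [0.237803, 0.447853]
ρ-limits: (tanh 0.237803, tanh 0.447853) = (0.233, 0.420)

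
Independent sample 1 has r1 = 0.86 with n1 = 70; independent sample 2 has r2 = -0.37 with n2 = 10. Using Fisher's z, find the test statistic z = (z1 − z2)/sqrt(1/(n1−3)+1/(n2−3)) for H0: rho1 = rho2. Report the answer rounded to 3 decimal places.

4.234

Fisher z-transforms: z1 = atanh(0.86) = 1.293345, z2 = atanh(-0.37) = -0.388423; difference d = 1.681768
Var(d) = 1/67 + 1/7 = 0.0149254 + 0.1428571 = 0.1577825
z = d/√Var(d) = 1.681768 / √0.1577825 = 1.681768 / 0.397218 = 4.234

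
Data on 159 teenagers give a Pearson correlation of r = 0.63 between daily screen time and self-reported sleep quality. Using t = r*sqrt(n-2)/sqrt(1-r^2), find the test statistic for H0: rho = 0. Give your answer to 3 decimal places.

10.165

t = r·√(n−2) / √(1−r²) with r = 0.63, n = 159
  = 0.63·√157 / √(1 − 0.3969)
  = 0.63·12.529964 / 0.776595
  = 7.893877 / 0.776595 = 10.165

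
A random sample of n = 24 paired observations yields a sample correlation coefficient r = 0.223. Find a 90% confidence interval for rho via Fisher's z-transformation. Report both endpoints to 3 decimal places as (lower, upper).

Fisher z: z_r = atanh(r) = ½·ln((1+0.223)/(1−0.223)) = 0.226811
SE(z) = 1/√(n−3) = 1/√21 = 0.218218
90% ⇒ z* = 1.645; margin = 1.645·0.218218 = 0.358969
CI on z-scale: (-0.132158, 0.585780)
Back-transform: tanh(-0.132158) = -0.131394, tanh(0.585780) = 0.526854

(-0.131, 0.527)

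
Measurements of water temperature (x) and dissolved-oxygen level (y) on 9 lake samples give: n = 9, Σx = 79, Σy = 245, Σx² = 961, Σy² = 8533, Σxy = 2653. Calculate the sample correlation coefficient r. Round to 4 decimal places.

0.7116

Numerator: nΣxy − (Σx)(Σy) = 9·2653 − (79)(245) = 4522
Denominator: √[(nΣx²−(Σx)²)(nΣy²−(Σy)²)]
  nΣx²−(Σx)² = 9·961 − 6241 = 2408;  nΣy²−(Σy)² = 9·8533 − 60025 = 16772
  √(2408·16772) = √40386976 = 6355.0748
r = 4522 / 6355.0748 = 0.7116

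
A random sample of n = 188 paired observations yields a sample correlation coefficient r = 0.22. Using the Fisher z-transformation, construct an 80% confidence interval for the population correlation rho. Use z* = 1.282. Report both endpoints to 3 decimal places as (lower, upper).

(0.129, 0.308)

Fisher z: z_r = atanh(r) = ½·ln((1+0.22)/(1−0.22)) = 0.223656
SE(z) = 1/√(n−3) = 1/√185 = 0.073521
80% ⇒ z* = 1.282; margin = 1.282·0.073521 = 0.094254
CI on z-scale: (0.129402, 0.317910)
Back-transform: tanh(0.129402) = 0.128685, tanh(0.317910) = 0.307616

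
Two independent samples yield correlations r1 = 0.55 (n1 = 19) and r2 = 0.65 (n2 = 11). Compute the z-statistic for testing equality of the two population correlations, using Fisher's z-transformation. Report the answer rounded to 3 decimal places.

Fisher z-transforms: z1 = atanh(0.55) = 0.618381, z2 = atanh(0.65) = 0.775299; difference d = -0.156918
Var(d) = 1/16 + 1/8 = 0.0625000 + 0.1250000 = 0.1875000
z = d/√Var(d) = -0.156918 / √0.1875000 = -0.156918 / 0.433013 = -0.362

-0.362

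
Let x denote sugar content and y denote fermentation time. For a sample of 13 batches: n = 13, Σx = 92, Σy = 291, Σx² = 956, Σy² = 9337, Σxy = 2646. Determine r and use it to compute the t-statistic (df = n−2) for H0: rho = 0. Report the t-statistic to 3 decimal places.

Numerator: nΣxy − (Σx)(Σy) = 13·2646 − (92)(291) = 7626
Denominator: √[(nΣx²−(Σx)²)(nΣy²−(Σy)²)]
  nΣx²−(Σx)² = 13·956 − 8464 = 3964;  nΣy²−(Σy)² = 13·9337 − 84681 = 36700
  √(3964·36700) = √145478800 = 12061.4593
r = 7626 / 12061.4593 = 0.6323
t = r·√(n−2)/√(1−r²) = 0.6323·√11 / √(1−0.399803) = 2.097102 / 0.774724 = 2.707

2.707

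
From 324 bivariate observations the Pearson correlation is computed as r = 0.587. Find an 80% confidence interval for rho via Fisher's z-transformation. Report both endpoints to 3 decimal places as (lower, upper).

(0.538, 0.632)

Fisher z: z_r = atanh(r) = ½·ln((1+0.587)/(1−0.587)) = 0.673077
SE(z) = 1/√(n−3) = 1/√321 = 0.055815
80% ⇒ z* = 1.282; margin = 1.282·0.055815 = 0.071555
CI on z-scale: (0.601522, 0.744632)
Back-transform: tanh(0.601522) = 0.538132, tanh(0.744632) = 0.631936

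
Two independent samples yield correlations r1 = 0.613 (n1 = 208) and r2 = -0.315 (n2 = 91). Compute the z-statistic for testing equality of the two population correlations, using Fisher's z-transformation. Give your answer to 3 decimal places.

8.159

z1 = atanh(0.613) = 0.713713,  z2 = atanh(-0.315) = -0.326087
SE = √(1/(n1−3) + 1/(n2−3)) = √(1/205 + 1/88) = √(0.0048780 + 0.0113636) = √0.0162416 = 0.127443
z = (z1 − z2)/SE = (0.713713 − (-0.326087)) / 0.127443 = 1.039800 / 0.127443 = 8.159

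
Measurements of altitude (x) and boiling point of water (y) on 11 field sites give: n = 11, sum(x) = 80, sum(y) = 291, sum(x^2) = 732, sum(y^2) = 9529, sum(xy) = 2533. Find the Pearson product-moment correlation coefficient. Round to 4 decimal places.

0.7946

Numerator: nΣxy − (Σx)(Σy) = 11·2533 − (80)(291) = 4583
Denominator: √[(nΣx²−(Σx)²)(nΣy²−(Σy)²)]
  nΣx²−(Σx)² = 11·732 − 6400 = 1652;  nΣy²−(Σy)² = 11·9529 − 84681 = 20138
  √(1652·20138) = √33267976 = 5767.8398
r = 4583 / 5767.8398 = 0.7946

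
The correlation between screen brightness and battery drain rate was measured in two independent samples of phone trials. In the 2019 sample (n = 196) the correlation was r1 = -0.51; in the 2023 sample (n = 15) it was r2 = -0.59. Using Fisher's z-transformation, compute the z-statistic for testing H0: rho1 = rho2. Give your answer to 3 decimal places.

0.386

Fisher z-transforms: z1 = atanh(-0.51) = -0.562730, z2 = atanh(-0.59) = -0.677666; difference d = 0.114936
Var(d) = 1/193 + 1/12 = 0.0051813 + 0.0833333 = 0.0885146
z = d/√Var(d) = 0.114936 / √0.0885146 = 0.114936 / 0.297514 = 0.386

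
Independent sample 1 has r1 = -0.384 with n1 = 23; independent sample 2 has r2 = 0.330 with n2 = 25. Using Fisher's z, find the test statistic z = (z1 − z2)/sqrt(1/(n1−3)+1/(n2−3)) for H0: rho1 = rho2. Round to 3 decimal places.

Fisher z-transforms: z1 = atanh(-0.384) = -0.404743, z2 = atanh(0.330) = 0.342828; difference d = -0.747571
Var(d) = 1/20 + 1/22 = 0.0500000 + 0.0454545 = 0.0954545
z = d/√Var(d) = -0.747571 / √0.0954545 = -0.747571 / 0.308957 = -2.420

-2.420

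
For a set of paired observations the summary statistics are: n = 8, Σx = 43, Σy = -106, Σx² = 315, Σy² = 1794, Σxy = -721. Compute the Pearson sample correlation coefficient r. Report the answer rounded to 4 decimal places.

Numerator: nΣxy − (Σx)(Σy) = 8·(-721) − (43)(-106) = -1210
Denominator: √[(nΣx²−(Σx)²)(nΣy²−(Σy)²)]
  nΣx²−(Σx)² = 8·315 − 1849 = 671;  nΣy²−(Σy)² = 8·1794 − 11236 = 3116
  √(671·3116) = √2090836 = 1445.9723
r = -1210 / 1445.9723 = -0.8368

-0.8368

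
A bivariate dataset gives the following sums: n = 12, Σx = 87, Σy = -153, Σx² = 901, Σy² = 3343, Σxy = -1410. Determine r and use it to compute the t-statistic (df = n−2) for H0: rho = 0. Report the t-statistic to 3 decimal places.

Numerator: nΣxy − (Σx)(Σy) = 12·(-1410) − (87)(-153) = -3609
Denominator: √[(nΣx²−(Σx)²)(nΣy²−(Σy)²)]
  nΣx²−(Σx)² = 12·901 − 7569 = 3243;  nΣy²−(Σy)² = 12·3343 − 23409 = 16707
  √(3243·16707) = √54180801 = 7360.7609
r = -3609 / 7360.7609 = -0.4903
t = r·√(n−2)/√(1−r²) = -0.4903·√10 / √(1−0.240394) = -1.550465 / 0.871554 = -1.779

-1.779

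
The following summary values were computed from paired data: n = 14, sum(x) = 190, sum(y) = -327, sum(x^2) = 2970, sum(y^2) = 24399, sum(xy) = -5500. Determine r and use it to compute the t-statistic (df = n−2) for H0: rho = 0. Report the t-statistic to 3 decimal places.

-1.579

Numerator: nΣxy − (Σx)(Σy) = 14·(-5500) − (190)(-327) = -14870
Denominator: √[(nΣx²−(Σx)²)(nΣy²−(Σy)²)]
  nΣx²−(Σx)² = 14·2970 − 36100 = 5480;  nΣy²−(Σy)² = 14·24399 − 106929 = 234657
  √(5480·234657) = √1285920360 = 35859.7317
r = -14870 / 35859.7317 = -0.4147
t = r·√(n−2)/√(1−r²) = -0.4147·√12 / √(1−0.171976) = -1.436563 / 0.909958 = -1.579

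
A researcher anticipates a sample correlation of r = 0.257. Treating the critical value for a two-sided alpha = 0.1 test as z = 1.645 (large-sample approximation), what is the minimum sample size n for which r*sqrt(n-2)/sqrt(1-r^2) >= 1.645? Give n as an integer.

r√(n−2)/√(1−r²) ≥ 1.645  ⇔  n−2 ≥ (1.645)²·(1−r²)/r²
(1−r²)/r² = (1−0.066049)/0.066049 = 14.1403
n ≥ 2 + 2.706025·14.1403 = 2 + 38.2640 = 40.2640
⌈40.2640⌉ = 41

41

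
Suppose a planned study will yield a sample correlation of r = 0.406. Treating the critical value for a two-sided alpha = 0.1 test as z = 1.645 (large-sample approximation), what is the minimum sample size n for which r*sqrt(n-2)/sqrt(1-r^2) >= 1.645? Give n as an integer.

r√(n−2)/√(1−r²) ≥ 1.645  ⇔  n−2 ≥ (1.645)²·(1−r²)/r²
(1−r²)/r² = (1−0.164836)/0.164836 = 5.0666
n ≥ 2 + 2.706025·5.0666 = 2 + 13.7103 = 15.7103
⌈15.7103⌉ = 16

16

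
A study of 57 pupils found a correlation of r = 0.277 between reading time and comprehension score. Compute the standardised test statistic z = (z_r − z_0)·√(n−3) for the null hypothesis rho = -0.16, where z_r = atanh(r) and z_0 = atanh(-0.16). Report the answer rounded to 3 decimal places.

z_r = atanh(0.277) = 0.284430,  z_0 = atanh(-0.16) = -0.161387
SE = 1/√(n−3) = 1/√54 = 0.136083
z = (z_r − z_0)/SE = (0.284430 − (-0.161387)) / 0.136083 = 0.445817 / 0.136083 = 3.276

3.276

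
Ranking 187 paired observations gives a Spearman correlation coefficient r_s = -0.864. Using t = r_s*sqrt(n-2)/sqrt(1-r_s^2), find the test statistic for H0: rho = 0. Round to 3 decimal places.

1 − r_s² = 1 − 0.746496 = 0.253504;  √(1−r_s²) = 0.503492
√(n−2) = √185 = 13.601471
t = r_s·√(n−2)/√(1−r_s²) = -0.864 · 13.601471 / 0.503492 = -23.340

-23.340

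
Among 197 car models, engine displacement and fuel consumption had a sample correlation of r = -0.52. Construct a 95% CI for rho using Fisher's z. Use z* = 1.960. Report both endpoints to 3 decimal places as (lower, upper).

(-0.615, -0.410)

Fisher z: z_r = atanh(r) = ½·ln((1+(-0.52))/(1−(-0.52))) = -0.576340
SE(z) = 1/√(n−3) = 1/√194 = 0.071796
95% ⇒ z* = 1.960; margin = 1.960·0.071796 = 0.140720
CI on z-scale: (-0.717060, -0.435620)
Back-transform: tanh(-0.717060) = -0.615085, tanh(-0.435620) = -0.410007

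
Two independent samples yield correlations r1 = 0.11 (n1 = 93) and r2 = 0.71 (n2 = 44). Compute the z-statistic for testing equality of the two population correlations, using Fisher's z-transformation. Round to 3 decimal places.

-4.122

Fisher z-transforms: z1 = atanh(0.11) = 0.110447, z2 = atanh(0.71) = 0.887184; difference d = -0.776737
Var(d) = 1/90 + 1/41 = 0.0111111 + 0.0243902 = 0.0355013
z = d/√Var(d) = -0.776737 / √0.0355013 = -0.776737 / 0.188418 = -4.122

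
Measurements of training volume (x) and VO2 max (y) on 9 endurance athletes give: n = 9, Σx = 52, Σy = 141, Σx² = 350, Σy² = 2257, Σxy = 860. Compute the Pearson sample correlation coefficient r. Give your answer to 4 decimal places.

0.9295

Numerator: nΣxy − (Σx)(Σy) = 9·860 − (52)(141) = 408
Denominator: √[(nΣx²−(Σx)²)(nΣy²−(Σy)²)]
  nΣx²−(Σx)² = 9·350 − 2704 = 446;  nΣy²−(Σy)² = 9·2257 − 19881 = 432
  √(446·432) = √192672 = 438.9442
r = 408 / 438.9442 = 0.9295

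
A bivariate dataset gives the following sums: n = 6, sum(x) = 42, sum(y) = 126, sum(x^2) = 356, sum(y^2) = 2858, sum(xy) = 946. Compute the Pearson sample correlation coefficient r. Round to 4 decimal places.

0.5582

Numerator: nΣxy − (Σx)(Σy) = 6·946 − (42)(126) = 384
Denominator: √[(nΣx²−(Σx)²)(nΣy²−(Σy)²)]
  nΣx²−(Σx)² = 6·356 − 1764 = 372;  nΣy²−(Σy)² = 6·2858 − 15876 = 1272
  √(372·1272) = √473184 = 687.8837
r = 384 / 687.8837 = 0.5582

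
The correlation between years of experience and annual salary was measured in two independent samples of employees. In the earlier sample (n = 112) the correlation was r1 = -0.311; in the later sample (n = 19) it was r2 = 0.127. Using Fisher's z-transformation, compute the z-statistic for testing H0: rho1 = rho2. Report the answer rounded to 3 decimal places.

z1 = atanh(-0.311) = -0.321652,  z2 = atanh(0.127) = 0.127689
SE = √(1/(n1−3) + 1/(n2−3)) = √(1/109 + 1/16) = √(0.0091743 + 0.0625000) = √0.0716743 = 0.267721
z = (z1 − z2)/SE = (-0.321652 − 0.127689) / 0.267721 = -0.449341 / 0.267721 = -1.678

-1.678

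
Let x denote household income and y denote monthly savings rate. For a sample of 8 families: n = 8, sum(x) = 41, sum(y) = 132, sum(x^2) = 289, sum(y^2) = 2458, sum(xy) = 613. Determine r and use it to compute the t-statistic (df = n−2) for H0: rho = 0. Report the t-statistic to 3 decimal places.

-1.158

Numerator: nΣxy − (Σx)(Σy) = 8·613 − (41)(132) = -508
Denominator: √[(nΣx²−(Σx)²)(nΣy²−(Σy)²)]
  nΣx²−(Σx)² = 8·289 − 1681 = 631;  nΣy²−(Σy)² = 8·2458 − 17424 = 2240
  √(631·2240) = √1413440 = 1188.8818
r = -508 / 1188.8818 = -0.4273
t = r·√(n−2)/√(1−r²) = -0.4273·√6 / √(1−0.182585) = -1.046667 / 0.904110 = -1.158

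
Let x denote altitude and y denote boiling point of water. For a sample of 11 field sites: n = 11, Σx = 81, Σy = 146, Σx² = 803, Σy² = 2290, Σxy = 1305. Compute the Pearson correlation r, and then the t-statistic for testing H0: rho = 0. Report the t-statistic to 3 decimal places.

S_xy = nΣxy − ΣxΣy = 11·1305 − 81·146 = 14355 − 11826 = 2529
S_xx = nΣx² − (Σx)² = 11·803 − 81² = 8833 − 6561 = 2272
S_yy = nΣy² − (Σy)² = 11·2290 − 146² = 25190 − 21316 = 3874
r = S_xy / √(S_xx·S_yy) = 2529 / √(2272·3874) = 2529 / √8801728 = 2529 / 2966.7706 = 0.8524
t = r·√(n−2)/√(1−r²) = 0.8524·√9 / √(1−0.726586) = 2.557200 / 0.522890 = 4.891

4.891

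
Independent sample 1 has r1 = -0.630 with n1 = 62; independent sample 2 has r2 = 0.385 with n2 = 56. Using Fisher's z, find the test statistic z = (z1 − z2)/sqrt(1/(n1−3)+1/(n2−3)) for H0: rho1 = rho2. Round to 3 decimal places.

-6.062

z1 = atanh(-0.630) = -0.741416,  z2 = atanh(0.385) = 0.405917
SE = √(1/(n1−3) + 1/(n2−3)) = √(1/59 + 1/53) = √(0.0169492 + 0.0188679) = √0.0358171 = 0.189254
z = (z1 − z2)/SE = (-0.741416 − 0.405917) / 0.189254 = -1.147333 / 0.189254 = -6.062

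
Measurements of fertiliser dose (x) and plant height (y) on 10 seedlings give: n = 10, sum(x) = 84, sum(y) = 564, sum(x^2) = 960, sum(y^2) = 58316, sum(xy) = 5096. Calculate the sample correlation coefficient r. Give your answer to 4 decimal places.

S_xy = nΣxy − ΣxΣy = 10·5096 − 84·564 = 50960 − 47376 = 3584
S_xx = nΣx² − (Σx)² = 10·960 − 84² = 9600 − 7056 = 2544
S_yy = nΣy² − (Σy)² = 10·58316 − 564² = 583160 − 318096 = 265064
r = S_xy / √(S_xx·S_yy) = 3584 / √(2544·265064) = 3584 / √674322816 = 3584 / 25967.7264 = 0.1380

0.1380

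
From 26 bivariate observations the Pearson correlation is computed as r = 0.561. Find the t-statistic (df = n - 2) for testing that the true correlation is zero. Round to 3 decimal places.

1 − r² = 1 − 0.314721 = 0.685279;  √(1−r²) = 0.827816
√(n−2) = √24 = 4.898979
t = r·√(n−2)/√(1−r²) = 0.561 · 4.898979 / 0.827816 = 3.320

3.320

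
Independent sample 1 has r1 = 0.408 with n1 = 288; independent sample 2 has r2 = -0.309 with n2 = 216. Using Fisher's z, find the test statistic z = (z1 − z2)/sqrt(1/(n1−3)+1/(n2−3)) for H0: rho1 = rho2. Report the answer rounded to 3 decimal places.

z1 = atanh(0.408) = 0.433209,  z2 = atanh(-0.309) = -0.319439
SE = √(1/(n1−3) + 1/(n2−3)) = √(1/285 + 1/213) = √(0.0035088 + 0.0046948) = √0.0082036 = 0.090574
z = (z1 − z2)/SE = (0.433209 − (-0.319439)) / 0.090574 = 0.752648 / 0.090574 = 8.310

8.310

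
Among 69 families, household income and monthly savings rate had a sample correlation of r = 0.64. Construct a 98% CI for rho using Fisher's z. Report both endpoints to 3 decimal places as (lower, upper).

z_r = atanh(0.64) = 0.758174;  SE = 1/√(n−3) = 1/√66 = 0.123091
z-limits: 0.758174 ± 2.326·0.123091 = 0.758174 ± 0.286310 = [0.471864, 1.044484]
ρ-limits: (tanh 0.471864, tanh 1.044484) = (0.440, 0.780)

(0.440, 0.780)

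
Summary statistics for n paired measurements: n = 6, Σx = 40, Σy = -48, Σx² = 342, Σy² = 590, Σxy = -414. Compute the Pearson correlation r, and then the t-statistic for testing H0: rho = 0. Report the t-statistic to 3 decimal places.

Numerator: nΣxy − (Σx)(Σy) = 6·(-414) − (40)(-48) = -564
Denominator: √[(nΣx²−(Σx)²)(nΣy²−(Σy)²)]
  nΣx²−(Σx)² = 6·342 − 1600 = 452;  nΣy²−(Σy)² = 6·590 − 2304 = 1236
  √(452·1236) = √558672 = 747.4436
r = -564 / 747.4436 = -0.7546
t = r·√(n−2)/√(1−r²) = -0.7546·√4 / √(1−0.569421) = -1.509200 / 0.656185 = -2.300

-2.300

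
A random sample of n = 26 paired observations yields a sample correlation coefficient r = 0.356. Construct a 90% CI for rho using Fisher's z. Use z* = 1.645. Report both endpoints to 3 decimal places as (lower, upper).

(0.029, 0.614)

z_r = atanh(0.356) = 0.372298;  SE = 1/√(n−3) = 1/√23 = 0.208514
z-limits: 0.372298 ± 1.645·0.208514 = 0.372298 ± 0.343006 = [0.029292, 0.715304]
ρ-limits: (tanh 0.029292, tanh 0.715304) = (0.029, 0.614)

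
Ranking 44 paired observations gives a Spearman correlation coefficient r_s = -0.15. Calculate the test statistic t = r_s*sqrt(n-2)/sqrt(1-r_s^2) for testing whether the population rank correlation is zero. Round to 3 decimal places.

t = r_s·√(n−2) / √(1−r_s²) with r_s = -0.15, n = 44
  = -0.15·√42 / √(1 − 0.0225)
  = -0.15·6.480741 / 0.988686
  = -0.972111 / 0.988686 = -0.983

-0.983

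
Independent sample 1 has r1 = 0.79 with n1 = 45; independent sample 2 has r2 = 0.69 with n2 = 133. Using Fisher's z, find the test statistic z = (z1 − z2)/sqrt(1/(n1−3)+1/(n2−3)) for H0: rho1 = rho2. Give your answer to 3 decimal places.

1.259

z1 = atanh(0.79) = 1.071432,  z2 = atanh(0.69) = 0.847956
SE = √(1/(n1−3) + 1/(n2−3)) = √(1/42 + 1/130) = √(0.0238095 + 0.0076923) = √0.0315018 = 0.177487
z = (z1 − z2)/SE = (1.071432 − 0.847956) / 0.177487 = 0.223476 / 0.177487 = 1.259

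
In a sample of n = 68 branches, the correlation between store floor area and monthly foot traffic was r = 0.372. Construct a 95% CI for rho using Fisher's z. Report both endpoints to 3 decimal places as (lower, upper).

(0.147, 0.561)

Fisher z: z_r = atanh(r) = ½·ln((1+0.372)/(1−0.372)) = 0.390742
SE(z) = 1/√(n−3) = 1/√65 = 0.124035
95% ⇒ z* = 1.960; margin = 1.960·0.124035 = 0.243109
CI on z-scale: (0.147633, 0.633851)
Back-transform: tanh(0.147633) = 0.146570, tanh(0.633851) = 0.560698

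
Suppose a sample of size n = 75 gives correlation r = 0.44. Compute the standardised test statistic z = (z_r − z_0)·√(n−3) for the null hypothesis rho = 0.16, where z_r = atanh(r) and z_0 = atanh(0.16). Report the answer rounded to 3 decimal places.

Fisher z: atanh(0.44) = 0.472231, atanh(0.16) = 0.161387
z = (z_r − z_0)·√(n−3) = (0.472231 − 0.161387)·√72 = 0.310844 · 8.485281 = 2.638

2.638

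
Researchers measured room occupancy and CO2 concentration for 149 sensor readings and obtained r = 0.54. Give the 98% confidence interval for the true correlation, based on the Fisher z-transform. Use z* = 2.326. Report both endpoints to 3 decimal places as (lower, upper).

(0.390, 0.662)

z_r = atanh(0.54) = 0.604156;  SE = 1/√(n−3) = 1/√146 = 0.082761
z-limits: 0.604156 ± 2.326·0.082761 = 0.604156 ± 0.192502 = [0.411654, 0.796658]
ρ-limits: (tanh 0.411654, tanh 0.796658) = (0.390, 0.662)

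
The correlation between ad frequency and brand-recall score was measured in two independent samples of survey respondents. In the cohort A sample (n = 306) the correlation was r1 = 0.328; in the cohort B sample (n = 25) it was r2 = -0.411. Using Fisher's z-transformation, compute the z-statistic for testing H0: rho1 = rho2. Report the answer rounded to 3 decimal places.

3.521

z1 = atanh(0.328) = 0.340585,  z2 = atanh(-0.411) = -0.436814
SE = √(1/(n1−3) + 1/(n2−3)) = √(1/303 + 1/22) = √(0.0033003 + 0.0454545) = √0.0487548 = 0.220805
z = (z1 − z2)/SE = (0.340585 − (-0.436814)) / 0.220805 = 0.777399 / 0.220805 = 3.521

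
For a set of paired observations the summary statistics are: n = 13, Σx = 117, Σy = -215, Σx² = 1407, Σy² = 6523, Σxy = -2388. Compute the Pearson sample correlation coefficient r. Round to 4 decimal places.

S_xy = nΣxy − ΣxΣy = 13·(-2388) − 117·(-215) = -31044 − (-25155) = -5889
S_xx = nΣx² − (Σx)² = 13·1407 − 117² = 18291 − 13689 = 4602
S_yy = nΣy² − (Σy)² = 13·6523 − (-215)² = 84799 − 46225 = 38574
r = S_xy / √(S_xx·S_yy) = -5889 / √(4602·38574) = -5889 / √177517548 = -5889 / 13323.5711 = -0.4420

-0.4420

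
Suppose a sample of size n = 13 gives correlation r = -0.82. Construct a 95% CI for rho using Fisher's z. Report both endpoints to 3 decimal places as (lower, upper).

(-0.944, -0.491)

Fisher z: z_r = atanh(r) = ½·ln((1+(-0.82))/(1−(-0.82))) = -1.156817
SE(z) = 1/√(n−3) = 1/√10 = 0.316228
95% ⇒ z* = 1.960; margin = 1.960·0.316228 = 0.619807
CI on z-scale: (-1.776624, -0.537010)
Back-transform: tanh(-1.776624) = -0.944331, tanh(-0.537010) = -0.490721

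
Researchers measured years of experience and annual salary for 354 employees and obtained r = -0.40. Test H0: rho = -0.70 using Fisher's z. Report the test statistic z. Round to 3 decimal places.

Fisher z: atanh(-0.40) = -0.423649, atanh(-0.70) = -0.867301
z = (z_r − z_0)·√(n−3) = (-0.423649 − (-0.867301))·√351 = 0.443652 · 18.734994 = 8.312

8.312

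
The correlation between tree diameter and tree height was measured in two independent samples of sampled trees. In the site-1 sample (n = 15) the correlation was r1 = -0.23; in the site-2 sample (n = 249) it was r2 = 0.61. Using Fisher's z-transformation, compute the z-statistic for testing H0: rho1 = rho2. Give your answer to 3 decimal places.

z1 = atanh(-0.23) = -0.234189,  z2 = atanh(0.61) = 0.708921
SE = √(1/(n1−3) + 1/(n2−3)) = √(1/12 + 1/246) = √(0.0833333 + 0.0040650) = √0.0873983 = 0.295632
z = (z1 − z2)/SE = (-0.234189 − 0.708921) / 0.295632 = -0.943110 / 0.295632 = -3.190

-3.190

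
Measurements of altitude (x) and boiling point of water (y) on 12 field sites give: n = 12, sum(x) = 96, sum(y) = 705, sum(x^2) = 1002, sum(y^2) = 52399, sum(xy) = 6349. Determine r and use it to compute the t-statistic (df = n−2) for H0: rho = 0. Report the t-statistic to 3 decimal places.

Numerator: nΣxy − (Σx)(Σy) = 12·6349 − (96)(705) = 8508
Denominator: √[(nΣx²−(Σx)²)(nΣy²−(Σy)²)]
  nΣx²−(Σx)² = 12·1002 − 9216 = 2808;  nΣy²−(Σy)² = 12·52399 − 497025 = 131763
  √(2808·131763) = √369990504 = 19235.1372
r = 8508 / 19235.1372 = 0.4423
t = r·√(n−2)/√(1−r²) = 0.4423·√10 / √(1−0.195629) = 1.398675 / 0.896867 = 1.560

1.560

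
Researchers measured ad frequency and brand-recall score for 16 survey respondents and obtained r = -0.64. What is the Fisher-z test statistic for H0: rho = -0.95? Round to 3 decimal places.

z_r = atanh(-0.64) = -0.758174,  z_0 = atanh(-0.95) = -1.831781
SE = 1/√(n−3) = 1/√13 = 0.277350
z = (z_r − z_0)/SE = (-0.758174 − (-1.831781)) / 0.277350 = 1.073607 / 0.277350 = 3.871

3.871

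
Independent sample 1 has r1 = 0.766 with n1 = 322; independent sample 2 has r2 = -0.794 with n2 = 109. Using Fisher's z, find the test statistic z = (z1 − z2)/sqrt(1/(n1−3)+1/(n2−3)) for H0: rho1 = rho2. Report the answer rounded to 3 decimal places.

18.667

Fisher z-transforms: z1 = atanh(0.766) = 1.010576, z2 = atanh(-0.794) = -1.082163; difference d = 2.092739
Var(d) = 1/319 + 1/106 = 0.0031348 + 0.0094340 = 0.0125688
z = d/√Var(d) = 2.092739 / √0.0125688 = 2.092739 / 0.112111 = 18.667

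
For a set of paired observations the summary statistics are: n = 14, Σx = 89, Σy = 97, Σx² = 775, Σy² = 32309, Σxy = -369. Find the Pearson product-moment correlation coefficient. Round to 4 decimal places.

S_xy = nΣxy − ΣxΣy = 14·(-369) − 89·97 = -5166 − 8633 = -13799
S_xx = nΣx² − (Σx)² = 14·775 − 89² = 10850 − 7921 = 2929
S_yy = nΣy² − (Σy)² = 14·32309 − 97² = 452326 − 9409 = 442917
r = S_xy / √(S_xx·S_yy) = -13799 / √(2929·442917) = -13799 / √1297303893 = -13799 / 36018.1051 = -0.3831

-0.3831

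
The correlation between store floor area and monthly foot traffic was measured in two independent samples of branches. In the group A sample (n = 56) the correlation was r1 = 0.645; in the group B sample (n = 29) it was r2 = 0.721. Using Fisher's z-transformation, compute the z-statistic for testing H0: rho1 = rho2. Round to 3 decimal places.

z1 = atanh(0.645) = 0.766689,  z2 = atanh(0.721) = 0.909725
SE = √(1/(n1−3) + 1/(n2−3)) = √(1/53 + 1/26) = √(0.0188679 + 0.0384615) = √0.0573294 = 0.239436
z = (z1 − z2)/SE = (0.766689 − 0.909725) / 0.239436 = -0.143036 / 0.239436 = -0.597

-0.597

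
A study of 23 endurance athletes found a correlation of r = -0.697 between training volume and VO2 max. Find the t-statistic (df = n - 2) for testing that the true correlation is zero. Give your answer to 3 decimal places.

1 − r² = 1 − 0.485809 = 0.514191;  √(1−r²) = 0.717071
√(n−2) = √21 = 4.582576
t = r·√(n−2)/√(1−r²) = -0.697 · 4.582576 / 0.717071 = -4.454

-4.454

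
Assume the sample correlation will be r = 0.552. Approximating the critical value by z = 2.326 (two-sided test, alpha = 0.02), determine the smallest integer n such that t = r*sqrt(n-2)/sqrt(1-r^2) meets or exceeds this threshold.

15

Need r·√(n−2)/√(1−r²) ≥ 2.326
√(n−2) ≥ 2.326·√(1−0.304704) / 0.552 = 2.326·0.833844 / 0.552 = 3.5136
n−2 ≥ 12.3454  ⇒  n ≥ 14.3454
Smallest integer n = 15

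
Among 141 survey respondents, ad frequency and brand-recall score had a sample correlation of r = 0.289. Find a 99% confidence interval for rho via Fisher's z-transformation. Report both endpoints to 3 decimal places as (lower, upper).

z_r = atanh(0.289) = 0.297475;  SE = 1/√(n−3) = 1/√138 = 0.085126
z-limits: 0.297475 ± 2.576·0.085126 = 0.297475 ± 0.219285 = [0.078190, 0.516760]
ρ-limits: (tanh 0.078190, tanh 0.516760) = (0.078, 0.475)

(0.078, 0.475)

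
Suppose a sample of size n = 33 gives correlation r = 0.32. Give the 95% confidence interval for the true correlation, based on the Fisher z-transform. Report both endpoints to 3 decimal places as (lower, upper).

(-0.026, 0.598)

z_r = atanh(0.32) = 0.331647;  SE = 1/√(n−3) = 1/√30 = 0.182574
z-limits: 0.331647 ± 1.960·0.182574 = 0.331647 ± 0.357845 = [-0.026198, 0.689492]
ρ-limits: (tanh -0.026198, tanh 0.689492) = (-0.026, 0.598)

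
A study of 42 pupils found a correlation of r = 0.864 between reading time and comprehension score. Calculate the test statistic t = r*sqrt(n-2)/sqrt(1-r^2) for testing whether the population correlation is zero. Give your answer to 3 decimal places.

1 − r² = 1 − 0.746496 = 0.253504;  √(1−r²) = 0.503492
√(n−2) = √40 = 6.324555
t = r·√(n−2)/√(1−r²) = 0.864 · 6.324555 / 0.503492 = 10.853

10.853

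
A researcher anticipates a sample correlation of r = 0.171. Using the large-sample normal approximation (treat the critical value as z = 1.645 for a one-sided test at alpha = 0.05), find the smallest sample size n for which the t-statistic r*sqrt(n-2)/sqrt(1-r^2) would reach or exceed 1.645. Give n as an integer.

92

r√(n−2)/√(1−r²) ≥ 1.645  ⇔  n−2 ≥ (1.645)²·(1−r²)/r²
(1−r²)/r² = (1−0.029241)/0.029241 = 33.1986
n ≥ 2 + 2.706025·33.1986 = 2 + 89.8362 = 91.8362
⌈91.8362⌉ = 92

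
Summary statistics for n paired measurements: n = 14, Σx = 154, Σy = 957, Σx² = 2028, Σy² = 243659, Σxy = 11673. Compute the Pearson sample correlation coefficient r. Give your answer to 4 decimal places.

0.1485

S_xy = nΣxy − ΣxΣy = 14·11673 − 154·957 = 163422 − 147378 = 16044
S_xx = nΣx² − (Σx)² = 14·2028 − 154² = 28392 − 23716 = 4676
S_yy = nΣy² − (Σy)² = 14·243659 − 957² = 3411226 − 915849 = 2495377
r = S_xy / √(S_xx·S_yy) = 16044 / √(4676·2495377) = 16044 / √11668382852 = 16044 / 108020.2891 = 0.1485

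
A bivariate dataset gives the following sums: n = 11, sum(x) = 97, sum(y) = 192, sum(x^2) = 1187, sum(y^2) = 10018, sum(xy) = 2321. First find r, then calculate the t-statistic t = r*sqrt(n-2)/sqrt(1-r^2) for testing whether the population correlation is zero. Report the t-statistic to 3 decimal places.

1.398

Numerator: nΣxy − (Σx)(Σy) = 11·2321 − (97)(192) = 6907
Denominator: √[(nΣx²−(Σx)²)(nΣy²−(Σy)²)]
  nΣx²−(Σx)² = 11·1187 − 9409 = 3648;  nΣy²−(Σy)² = 11·10018 − 36864 = 73334
  √(3648·73334) = √267522432 = 16356.1130
r = 6907 / 16356.1130 = 0.4223
t = r·√(n−2)/√(1−r²) = 0.4223·√9 / √(1−0.178337) = 1.266900 / 0.906456 = 1.398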